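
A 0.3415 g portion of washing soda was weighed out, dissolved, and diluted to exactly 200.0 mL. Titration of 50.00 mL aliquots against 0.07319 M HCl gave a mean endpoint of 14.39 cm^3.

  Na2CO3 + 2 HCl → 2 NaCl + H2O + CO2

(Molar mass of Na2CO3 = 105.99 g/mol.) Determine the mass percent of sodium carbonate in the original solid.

65.38 %

n(HCl) per titration = 0.01439 × 0.07319 = 1.053 × 10^-3 mol
From the 1:2 ratio, n(Na2CO3) in each aliquot = 1/2 × 1.053 × 10^-3 = 5.266 × 10^-4 mol
n(Na2CO3) in the whole flask = 5.266 × 10^-4 × 200.0/50.00 = 2.106 × 10^-3 mol
mass of Na2CO3 = 2.106 × 10^-3 × 105.99 = 0.2233 g
% Na2CO3 = 0.2233 / 0.3415 × 100 = 65.38 %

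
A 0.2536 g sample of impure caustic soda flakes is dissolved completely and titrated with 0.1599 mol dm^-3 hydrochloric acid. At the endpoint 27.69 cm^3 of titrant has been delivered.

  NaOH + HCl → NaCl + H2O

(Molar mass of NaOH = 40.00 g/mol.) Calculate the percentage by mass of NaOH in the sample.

n(HCl) = 0.02769 L × 0.1599 mol/L = 4.428 × 10^-3 mol
n(NaOH) = 4.428 × 10^-3 mol (1:1 ratio)
mass of NaOH = 4.428 × 10^-3 × 40.00 g/mol = 0.1771 g
% NaOH = 0.1771 / 0.2536 × 100 = 69.84 %

69.84 %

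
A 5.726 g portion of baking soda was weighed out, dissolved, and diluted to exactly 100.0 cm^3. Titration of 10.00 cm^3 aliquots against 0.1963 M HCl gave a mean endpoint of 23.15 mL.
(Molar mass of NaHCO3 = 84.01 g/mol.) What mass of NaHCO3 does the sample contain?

3.818 g

NaHCO3 + HCl → NaCl + H2O + CO2
n(HCl) per titration = 0.02315 × 0.1963 = 4.544 × 10^-3 mol
n(NaHCO3) in each aliquot = 4.544 × 10^-3 mol (1:1 ratio)
n(NaHCO3) in the whole flask = 4.544 × 10^-3 × 100.0/10.00 = 0.04544 mol
mass of NaHCO3 = 0.04544 × 84.01 = 3.818 g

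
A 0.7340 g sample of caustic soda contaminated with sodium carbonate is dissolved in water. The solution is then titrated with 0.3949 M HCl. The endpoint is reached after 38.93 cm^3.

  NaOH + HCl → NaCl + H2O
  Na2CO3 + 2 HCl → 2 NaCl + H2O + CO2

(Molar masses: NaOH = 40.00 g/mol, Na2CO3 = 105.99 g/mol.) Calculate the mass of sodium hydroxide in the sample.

0.2485 g

n(HCl) = 0.03893 × 0.3949 = 0.01537 mol
Let x = n(NaOH), y = n(Na2CO3).
Titrant: 1x + 2y = 0.01537;  mass: 40.00x + 105.99y = 0.7340
Solving, x = 6.211 × 10^-3 mol, y = 4.581 × 10^-3 mol
mass of NaOH = 6.211 × 10^-3 × 40.00 = 0.2485 g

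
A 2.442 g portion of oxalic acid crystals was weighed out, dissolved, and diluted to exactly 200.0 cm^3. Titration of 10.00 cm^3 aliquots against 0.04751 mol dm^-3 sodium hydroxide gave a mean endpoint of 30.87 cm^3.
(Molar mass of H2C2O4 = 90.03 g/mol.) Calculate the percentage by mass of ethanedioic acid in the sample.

H2C2O4 + 2 NaOH → Na2C2O4 + 2 H2O
n(NaOH) per titration = 0.03087 × 0.04751 = 1.467 × 10^-3 mol
From the 1:2 ratio, n(H2C2O4) in each aliquot = 1/2 × 1.467 × 10^-3 = 7.333 × 10^-4 mol
n(H2C2O4) in the whole flask = 7.333 × 10^-4 × 200.0/10.00 = 0.01467 mol
mass of H2C2O4 = 0.01467 × 90.03 = 1.320 g
% H2C2O4 = 1.320 / 2.442 × 100 = 54.07 %

54.07 %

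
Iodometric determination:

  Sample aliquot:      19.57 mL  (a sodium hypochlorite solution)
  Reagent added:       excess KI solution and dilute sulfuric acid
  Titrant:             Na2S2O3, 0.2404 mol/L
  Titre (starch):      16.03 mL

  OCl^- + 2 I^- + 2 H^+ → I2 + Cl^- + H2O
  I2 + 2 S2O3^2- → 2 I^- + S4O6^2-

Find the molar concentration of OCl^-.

n(S2O3^2-) = 0.01603 × 0.2404 = 3.854 × 10^-3 mol
n(I2) = n(S2O3^2-)/2 = 1.927 × 10^-3 mol
n(OCl^-) in the aliquot = 1.927 × 10^-3 mol (1:1 ratio)
[OCl^-] = 1.927 × 10^-3 / 0.01957 = 0.09846 mol/L

0.09846 mol/L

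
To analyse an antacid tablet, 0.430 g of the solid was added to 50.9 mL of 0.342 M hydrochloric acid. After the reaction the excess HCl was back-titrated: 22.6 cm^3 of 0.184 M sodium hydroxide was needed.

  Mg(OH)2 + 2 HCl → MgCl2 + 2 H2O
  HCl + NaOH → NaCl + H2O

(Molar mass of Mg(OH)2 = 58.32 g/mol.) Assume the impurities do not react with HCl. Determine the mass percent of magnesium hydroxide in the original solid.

89.8 %

n(HCl) added = 0.0509 × 0.342 = 0.0174 mol
n(NaOH) used in back-titration = 0.0226 × 0.184 = 4.16 × 10^-3 mol
n(HCl) left over = 4.16 × 10^-3 mol (1:1 ratio)
n(HCl) consumed by analyte = 0.0174 − 4.16 × 10^-3 = 0.0132 mol
From the 1:2 ratio, n(Mg(OH)2) = 1/2 × 0.0132 = 6.62 × 10^-3 mol
mass of Mg(OH)2 = 6.62 × 10^-3 × 58.32 = 0.386 g
% Mg(OH)2 = 0.386 / 0.430 × 100 = 89.8 %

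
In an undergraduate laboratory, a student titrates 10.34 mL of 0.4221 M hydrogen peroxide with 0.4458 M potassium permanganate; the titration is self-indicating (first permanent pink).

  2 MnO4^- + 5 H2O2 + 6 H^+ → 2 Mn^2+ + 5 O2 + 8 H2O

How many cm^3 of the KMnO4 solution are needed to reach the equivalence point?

n(H2O2) = 0.01034 L × 0.4221 mol/L = 4.365 × 10^-3 mol
From the 2:5 stoichiometry, n(KMnO4) = 2/5 × 4.365 × 10^-3 = 1.746 × 10^-3 mol
V(KMnO4) = 1.746 × 10^-3 mol / 0.4458 mol/L = 0.003916 L = 3.916 mL

3.916 mL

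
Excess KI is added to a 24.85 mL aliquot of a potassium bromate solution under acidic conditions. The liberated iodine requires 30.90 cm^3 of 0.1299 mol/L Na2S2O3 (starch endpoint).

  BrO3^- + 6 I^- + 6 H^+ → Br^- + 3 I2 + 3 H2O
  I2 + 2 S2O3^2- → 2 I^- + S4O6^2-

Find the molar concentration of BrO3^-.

n(S2O3^2-) = 0.03090 × 0.1299 = 4.014 × 10^-3 mol
n(I2) = n(S2O3^2-)/2 = 2.007 × 10^-3 mol
From the 1:3 ratio, n(BrO3^-) in the aliquot = 1/3 × 2.007 × 10^-3 = 6.690 × 10^-4 mol
[BrO3^-] = 6.690 × 10^-4 / 0.02485 = 0.02692 mol/L

0.02692 mol/L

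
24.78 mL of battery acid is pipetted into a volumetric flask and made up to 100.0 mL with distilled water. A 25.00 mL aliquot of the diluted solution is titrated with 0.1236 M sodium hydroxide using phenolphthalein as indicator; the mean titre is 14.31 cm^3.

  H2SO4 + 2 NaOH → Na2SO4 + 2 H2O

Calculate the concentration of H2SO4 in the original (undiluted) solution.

0.1428 M

n(NaOH) = 0.01431 × 0.1236 = 1.769 × 10^-3 mol
From the 1:2 ratio, n(H2SO4) in the aliquot = 1/2 × 1.769 × 10^-3 = 8.844 × 10^-4 mol
[H2SO4]_dilute = 8.844 × 10^-4 / 0.02500 = 0.03537 mol/L
Dilution factor = 100.0 / 24.78 = 4.036
[H2SO4]_stock = 0.03537 × 4.036 = 0.1428 mol/L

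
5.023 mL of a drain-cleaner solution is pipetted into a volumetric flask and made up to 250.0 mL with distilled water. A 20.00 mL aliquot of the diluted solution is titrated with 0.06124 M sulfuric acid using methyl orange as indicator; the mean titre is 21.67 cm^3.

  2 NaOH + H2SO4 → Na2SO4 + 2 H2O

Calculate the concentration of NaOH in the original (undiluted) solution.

6.605 M

n(H2SO4) = 0.02167 × 0.06124 = 1.327 × 10^-3 mol
From the 2:1 ratio, n(NaOH) in the aliquot = 2/1 × 1.327 × 10^-3 = 2.654 × 10^-3 mol
[NaOH]_dilute = 2.654 × 10^-3 / 0.02000 = 0.1327 mol/L
Dilution factor = 250.0 / 5.023 = 49.77
[NaOH]_stock = 0.1327 × 49.77 = 6.605 mol/L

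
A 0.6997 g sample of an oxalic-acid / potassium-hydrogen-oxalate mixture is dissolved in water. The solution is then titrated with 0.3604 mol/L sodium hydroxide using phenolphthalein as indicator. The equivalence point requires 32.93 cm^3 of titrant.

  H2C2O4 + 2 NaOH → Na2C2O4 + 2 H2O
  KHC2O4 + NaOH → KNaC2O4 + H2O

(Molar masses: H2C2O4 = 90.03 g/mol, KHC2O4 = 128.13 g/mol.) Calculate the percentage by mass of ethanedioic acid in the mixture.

n(NaOH) = 0.03293 × 0.3604 = 0.01187 mol
Let x = n(H2C2O4), y = n(KHC2O4).
Titrant: 2x + 1y = 0.01187;  mass: 90.03x + 128.13y = 0.6997
Solving, x = 4.939 × 10^-3 mol, y = 1.991 × 10^-3 mol
mass of H2C2O4 = 4.939 × 10^-3 × 90.03 = 0.4446 g
% H2C2O4 = 0.4446 / 0.6997 × 100 = 63.54 %

63.54 %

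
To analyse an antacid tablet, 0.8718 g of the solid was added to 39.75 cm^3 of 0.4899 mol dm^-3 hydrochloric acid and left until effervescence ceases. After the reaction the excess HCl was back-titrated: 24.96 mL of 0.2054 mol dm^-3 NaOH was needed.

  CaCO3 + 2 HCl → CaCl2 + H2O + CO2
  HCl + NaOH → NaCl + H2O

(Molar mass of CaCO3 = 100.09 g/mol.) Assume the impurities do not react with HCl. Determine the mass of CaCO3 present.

0.7180 g

n(HCl) added = 0.03975 × 0.4899 = 0.01947 mol
n(NaOH) used in back-titration = 0.02496 × 0.2054 = 5.127 × 10^-3 mol
n(HCl) left over = 5.127 × 10^-3 mol (1:1 ratio)
n(HCl) consumed by analyte = 0.01947 − 5.127 × 10^-3 = 0.01435 mol
From the 1:2 ratio, n(CaCO3) = 1/2 × 0.01435 = 7.173 × 10^-3 mol
mass of CaCO3 = 7.173 × 10^-3 × 100.09 = 0.7180 g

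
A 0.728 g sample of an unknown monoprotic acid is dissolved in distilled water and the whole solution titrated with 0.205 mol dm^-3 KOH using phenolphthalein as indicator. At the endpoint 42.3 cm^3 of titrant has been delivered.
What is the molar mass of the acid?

n(KOH) = 0.0423 L × 0.205 mol/L = 8.67 × 10^-3 mol
n(HA) = 8.67 × 10^-3 mol (1:1 ratio)
M = m / n = 0.728 g / 8.67 × 10^-3 mol = 84.0 g/mol

84.0 g/mol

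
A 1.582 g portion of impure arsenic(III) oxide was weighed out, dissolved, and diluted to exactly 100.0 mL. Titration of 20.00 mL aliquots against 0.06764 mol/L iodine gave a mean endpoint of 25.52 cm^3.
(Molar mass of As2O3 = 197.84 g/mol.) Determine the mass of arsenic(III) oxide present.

As2O3 + 2 I2 + 2 H2O → As2O5 + 4 HI
n(I2) per titration = 0.02552 × 0.06764 = 1.726 × 10^-3 mol
From the 1:2 ratio, n(As2O3) in each aliquot = 1/2 × 1.726 × 10^-3 = 8.631 × 10^-4 mol
n(As2O3) in the whole flask = 8.631 × 10^-4 × 100.0/20.00 = 4.315 × 10^-3 mol
mass of As2O3 = 4.315 × 10^-3 × 197.84 = 0.8538 g

0.8538 g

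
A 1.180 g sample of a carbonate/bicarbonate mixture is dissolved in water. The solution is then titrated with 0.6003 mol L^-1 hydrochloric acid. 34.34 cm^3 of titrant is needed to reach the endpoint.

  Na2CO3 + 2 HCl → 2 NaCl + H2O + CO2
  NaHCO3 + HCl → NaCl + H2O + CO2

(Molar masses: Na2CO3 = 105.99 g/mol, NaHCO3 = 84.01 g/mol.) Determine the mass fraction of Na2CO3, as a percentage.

n(HCl) = 0.03434 × 0.6003 = 0.02061 mol
Let x = n(Na2CO3), y = n(NaHCO3).
Titrant: 2x + 1y = 0.02061;  mass: 105.99x + 84.01y = 1.180
Solving, x = 8.896 × 10^-3 mol, y = 2.823 × 10^-3 mol
mass of Na2CO3 = 8.896 × 10^-3 × 105.99 = 0.9429 g
% Na2CO3 = 0.9429 / 1.180 × 100 = 79.90 %

79.90 %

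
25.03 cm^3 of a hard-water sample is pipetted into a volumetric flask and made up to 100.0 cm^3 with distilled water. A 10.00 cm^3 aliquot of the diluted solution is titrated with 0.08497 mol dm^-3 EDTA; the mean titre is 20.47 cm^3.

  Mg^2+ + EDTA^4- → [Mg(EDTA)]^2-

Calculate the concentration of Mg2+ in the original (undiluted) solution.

n(EDTA) = 0.02047 × 0.08497 = 1.739 × 10^-3 mol
n(Mg2+) in the aliquot = 1.739 × 10^-3 mol (1:1 ratio)
[Mg2+]_dilute = 1.739 × 10^-3 / 0.01000 = 0.1739 mol/L
Dilution factor = 100.0 / 25.03 = 3.995
[Mg2+]_stock = 0.1739 × 3.995 = 0.6949 mol/L

0.6949 mol/L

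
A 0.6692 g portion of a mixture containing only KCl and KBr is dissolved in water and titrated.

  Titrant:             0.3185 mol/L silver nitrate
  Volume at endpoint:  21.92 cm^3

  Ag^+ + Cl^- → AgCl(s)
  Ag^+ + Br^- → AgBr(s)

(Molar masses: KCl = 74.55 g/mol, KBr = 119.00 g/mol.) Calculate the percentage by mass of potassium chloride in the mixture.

n(AgNO3) = 0.02192 × 0.3185 = 6.982 × 10^-3 mol
Let x = n(KCl), y = n(KBr).
Titrant: 1x + 1y = 6.982 × 10^-3;  mass: 74.55x + 119.00y = 0.6692
Solving, x = 3.636 × 10^-3 mol, y = 3.346 × 10^-3 mol
mass of KCl = 3.636 × 10^-3 × 74.55 = 0.2710 g
% KCl = 0.2710 / 0.6692 × 100 = 40.50 %

40.50 %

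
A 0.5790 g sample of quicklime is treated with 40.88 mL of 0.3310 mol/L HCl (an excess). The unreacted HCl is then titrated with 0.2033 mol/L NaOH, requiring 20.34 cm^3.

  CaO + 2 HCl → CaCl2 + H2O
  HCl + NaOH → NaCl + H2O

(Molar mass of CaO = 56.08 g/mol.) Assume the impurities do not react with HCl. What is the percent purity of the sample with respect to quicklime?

45.50 %

n(HCl) added = 0.04088 × 0.3310 = 0.01353 mol
n(NaOH) used in back-titration = 0.02034 × 0.2033 = 4.135 × 10^-3 mol
n(HCl) left over = 4.135 × 10^-3 mol (1:1 ratio)
n(HCl) consumed by analyte = 0.01353 − 4.135 × 10^-3 = 9.396 × 10^-3 mol
From the 1:2 ratio, n(CaO) = 1/2 × 9.396 × 10^-3 = 4.698 × 10^-3 mol
mass of CaO = 4.698 × 10^-3 × 56.08 = 0.2635 g
% CaO = 0.2635 / 0.5790 × 100 = 45.50 %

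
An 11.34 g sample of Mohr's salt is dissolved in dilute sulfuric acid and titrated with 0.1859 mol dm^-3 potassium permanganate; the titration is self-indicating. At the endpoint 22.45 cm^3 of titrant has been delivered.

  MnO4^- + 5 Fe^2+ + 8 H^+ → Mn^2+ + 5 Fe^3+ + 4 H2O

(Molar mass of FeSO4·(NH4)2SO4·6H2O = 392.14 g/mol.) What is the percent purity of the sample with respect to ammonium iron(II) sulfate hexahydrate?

72.16 %

n(KMnO4) = 0.02245 L × 0.1859 mol/L = 4.173 × 10^-3 mol
From the 5:1 ratio, n(FeSO4·(NH4)2SO4·6H2O) = 5/1 × 4.173 × 10^-3 = 0.02087 mol
mass of FeSO4·(NH4)2SO4·6H2O = 0.02087 × 392.14 g/mol = 8.183 g
% FeSO4·(NH4)2SO4·6H2O = 8.183 / 11.34 × 100 = 72.16 %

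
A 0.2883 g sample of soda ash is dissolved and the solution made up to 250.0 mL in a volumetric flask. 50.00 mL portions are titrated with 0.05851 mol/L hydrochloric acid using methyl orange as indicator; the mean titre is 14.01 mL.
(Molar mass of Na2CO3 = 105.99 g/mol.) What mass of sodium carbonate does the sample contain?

Na2CO3 + 2 HCl → 2 NaCl + H2O + CO2
n(HCl) per titration = 0.01401 × 0.05851 = 8.197 × 10^-4 mol
From the 1:2 ratio, n(Na2CO3) in each aliquot = 1/2 × 8.197 × 10^-4 = 4.099 × 10^-4 mol
n(Na2CO3) in the whole flask = 4.099 × 10^-4 × 250.0/50.00 = 2.049 × 10^-3 mol
mass of Na2CO3 = 2.049 × 10^-3 × 105.99 = 0.2172 g

0.2172 g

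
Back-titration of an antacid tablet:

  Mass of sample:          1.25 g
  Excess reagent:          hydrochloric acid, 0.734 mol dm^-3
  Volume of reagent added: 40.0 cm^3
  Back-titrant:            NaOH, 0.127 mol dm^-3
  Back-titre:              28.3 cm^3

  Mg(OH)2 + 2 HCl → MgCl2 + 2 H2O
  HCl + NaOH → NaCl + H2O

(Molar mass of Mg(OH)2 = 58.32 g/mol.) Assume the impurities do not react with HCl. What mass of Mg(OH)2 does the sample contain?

n(HCl) added = 0.0400 × 0.734 = 0.0294 mol
n(NaOH) used in back-titration = 0.0283 × 0.127 = 3.59 × 10^-3 mol
n(HCl) left over = 3.59 × 10^-3 mol (1:1 ratio)
n(HCl) consumed by analyte = 0.0294 − 3.59 × 10^-3 = 0.0258 mol
From the 1:2 ratio, n(Mg(OH)2) = 1/2 × 0.0258 = 0.0129 mol
mass of Mg(OH)2 = 0.0129 × 58.32 = 0.751 g

0.751 g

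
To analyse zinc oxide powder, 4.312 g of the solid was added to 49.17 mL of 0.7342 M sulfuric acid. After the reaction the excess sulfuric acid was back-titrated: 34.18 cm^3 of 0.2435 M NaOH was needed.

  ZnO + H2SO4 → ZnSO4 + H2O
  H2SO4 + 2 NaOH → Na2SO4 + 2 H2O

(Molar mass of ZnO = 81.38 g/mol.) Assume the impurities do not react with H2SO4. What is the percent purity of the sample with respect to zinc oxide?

60.28 %

n(H2SO4) added = 0.04917 × 0.7342 = 0.03610 mol
n(NaOH) used in back-titration = 0.03418 × 0.2435 = 8.323 × 10^-3 mol
From the 1:2 ratio, n(H2SO4) left over = 1/2 × 8.323 × 10^-3 = 4.161 × 10^-3 mol
n(H2SO4) consumed by analyte = 0.03610 − 4.161 × 10^-3 = 0.03194 mol
n(ZnO) = 0.03194 mol (1:1 ratio)
mass of ZnO = 0.03194 × 81.38 = 2.599 g
% ZnO = 2.599 / 4.312 × 100 = 60.28 %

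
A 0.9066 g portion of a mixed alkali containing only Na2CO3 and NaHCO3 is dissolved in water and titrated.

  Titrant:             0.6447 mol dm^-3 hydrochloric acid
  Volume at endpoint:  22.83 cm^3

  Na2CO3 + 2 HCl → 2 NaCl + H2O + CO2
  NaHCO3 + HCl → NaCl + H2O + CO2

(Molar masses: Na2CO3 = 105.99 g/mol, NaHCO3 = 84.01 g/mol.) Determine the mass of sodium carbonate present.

n(HCl) = 0.02283 × 0.6447 = 0.01472 mol
Let x = n(Na2CO3), y = n(NaHCO3).
Titrant: 2x + 1y = 0.01472;  mass: 105.99x + 84.01y = 0.9066
Solving, x = 5.318 × 10^-3 mol, y = 4.082 × 10^-3 mol
mass of Na2CO3 = 5.318 × 10^-3 × 105.99 = 0.5637 g

0.5637 g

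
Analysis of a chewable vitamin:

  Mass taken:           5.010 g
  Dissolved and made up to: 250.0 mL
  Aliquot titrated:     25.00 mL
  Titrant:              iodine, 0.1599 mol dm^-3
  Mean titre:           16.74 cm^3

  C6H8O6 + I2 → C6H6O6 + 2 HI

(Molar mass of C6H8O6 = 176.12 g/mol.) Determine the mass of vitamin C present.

n(I2) per titration = 0.01674 × 0.1599 = 2.677 × 10^-3 mol
n(C6H8O6) in each aliquot = 2.677 × 10^-3 mol (1:1 ratio)
n(C6H8O6) in the whole flask = 2.677 × 10^-3 × 250.0/25.00 = 0.02677 mol
mass of C6H8O6 = 0.02677 × 176.12 = 4.714 g

4.714 g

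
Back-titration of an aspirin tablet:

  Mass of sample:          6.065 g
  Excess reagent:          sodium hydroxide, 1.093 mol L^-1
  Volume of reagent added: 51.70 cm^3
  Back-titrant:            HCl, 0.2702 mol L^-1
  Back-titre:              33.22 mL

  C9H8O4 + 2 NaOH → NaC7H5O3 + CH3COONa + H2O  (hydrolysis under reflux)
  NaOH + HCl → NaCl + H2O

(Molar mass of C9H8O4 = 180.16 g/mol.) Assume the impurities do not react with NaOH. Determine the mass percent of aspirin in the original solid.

70.60 %

n(NaOH) added = 0.05170 × 1.093 = 0.05651 mol
n(HCl) used in back-titration = 0.03322 × 0.2702 = 8.976 × 10^-3 mol
n(NaOH) left over = 8.976 × 10^-3 mol (1:1 ratio)
n(NaOH) consumed by analyte = 0.05651 − 8.976 × 10^-3 = 0.04753 mol
From the 1:2 ratio, n(C9H8O4) = 1/2 × 0.04753 = 0.02377 mol
mass of C9H8O4 = 0.02377 × 180.16 = 4.282 g
% C9H8O4 = 4.282 / 6.065 × 100 = 70.60 %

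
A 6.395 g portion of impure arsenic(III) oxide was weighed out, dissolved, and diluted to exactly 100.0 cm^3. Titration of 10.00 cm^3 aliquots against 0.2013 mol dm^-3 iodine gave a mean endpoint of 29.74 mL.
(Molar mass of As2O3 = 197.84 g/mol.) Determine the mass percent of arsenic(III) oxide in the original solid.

As2O3 + 2 I2 + 2 H2O → As2O5 + 4 HI
n(I2) per titration = 0.02974 × 0.2013 = 5.987 × 10^-3 mol
From the 1:2 ratio, n(As2O3) in each aliquot = 1/2 × 5.987 × 10^-3 = 2.993 × 10^-3 mol
n(As2O3) in the whole flask = 2.993 × 10^-3 × 100.0/10.00 = 0.02993 mol
mass of As2O3 = 0.02993 × 197.84 = 5.922 g
% As2O3 = 5.922 / 6.395 × 100 = 92.60 %

92.60 %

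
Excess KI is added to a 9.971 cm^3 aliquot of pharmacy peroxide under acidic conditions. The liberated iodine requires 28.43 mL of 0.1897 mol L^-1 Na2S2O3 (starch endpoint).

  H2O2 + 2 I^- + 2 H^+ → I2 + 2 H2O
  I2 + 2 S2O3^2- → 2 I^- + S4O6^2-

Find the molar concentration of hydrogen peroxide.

0.2704 mol/L

n(S2O3^2-) = 0.02843 × 0.1897 = 5.393 × 10^-3 mol
n(I2) = n(S2O3^2-)/2 = 2.697 × 10^-3 mol
n(H2O2) in the aliquot = 2.697 × 10^-3 mol (1:1 ratio)
[H2O2] = 2.697 × 10^-3 / 0.009971 = 0.2704 mol/L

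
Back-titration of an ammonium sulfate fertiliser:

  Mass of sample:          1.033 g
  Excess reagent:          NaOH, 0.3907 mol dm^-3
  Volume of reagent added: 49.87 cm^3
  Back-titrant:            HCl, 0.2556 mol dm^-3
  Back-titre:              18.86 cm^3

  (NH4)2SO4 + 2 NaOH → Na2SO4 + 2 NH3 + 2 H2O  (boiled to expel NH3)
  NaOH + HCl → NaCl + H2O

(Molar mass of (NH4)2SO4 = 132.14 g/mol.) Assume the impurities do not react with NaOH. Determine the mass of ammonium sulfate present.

n(NaOH) added = 0.04987 × 0.3907 = 0.01948 mol
n(HCl) used in back-titration = 0.01886 × 0.2556 = 4.821 × 10^-3 mol
n(NaOH) left over = 4.821 × 10^-3 mol (1:1 ratio)
n(NaOH) consumed by analyte = 0.01948 − 4.821 × 10^-3 = 0.01466 mol
From the 1:2 ratio, n((NH4)2SO4) = 1/2 × 0.01466 = 7.332 × 10^-3 mol
mass of (NH4)2SO4 = 7.332 × 10^-3 × 132.14 = 0.9688 g

0.9688 g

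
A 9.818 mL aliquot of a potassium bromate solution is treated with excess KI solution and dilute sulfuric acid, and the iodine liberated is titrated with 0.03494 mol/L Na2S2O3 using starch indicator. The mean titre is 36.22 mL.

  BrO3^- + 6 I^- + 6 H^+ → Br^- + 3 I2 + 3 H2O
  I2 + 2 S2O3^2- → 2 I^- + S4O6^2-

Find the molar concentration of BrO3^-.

0.02148 mol/L

n(S2O3^2-) = 0.03622 × 0.03494 = 1.266 × 10^-3 mol
n(I2) = n(S2O3^2-)/2 = 6.328 × 10^-4 mol
From the 1:3 ratio, n(BrO3^-) in the aliquot = 1/3 × 6.328 × 10^-4 = 2.109 × 10^-4 mol
[BrO3^-] = 2.109 × 10^-4 / 0.009818 = 0.02148 mol/L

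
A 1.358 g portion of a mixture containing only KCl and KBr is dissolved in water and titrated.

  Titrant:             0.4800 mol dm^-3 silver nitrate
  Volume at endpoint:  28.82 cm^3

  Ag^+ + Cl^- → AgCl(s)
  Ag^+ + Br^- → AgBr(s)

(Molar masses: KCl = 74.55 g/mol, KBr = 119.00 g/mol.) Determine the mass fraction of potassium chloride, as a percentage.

n(AgNO3) = 0.02882 × 0.4800 = 0.01383 mol
Let x = n(KCl), y = n(KBr).
Titrant: 1x + 1y = 0.01383;  mass: 74.55x + 119.00y = 1.358
Solving, x = 6.484 × 10^-3 mol, y = 7.350 × 10^-3 mol
mass of KCl = 6.484 × 10^-3 × 74.55 = 0.4834 g
% KCl = 0.4834 / 1.358 × 100 = 35.59 %

35.59 %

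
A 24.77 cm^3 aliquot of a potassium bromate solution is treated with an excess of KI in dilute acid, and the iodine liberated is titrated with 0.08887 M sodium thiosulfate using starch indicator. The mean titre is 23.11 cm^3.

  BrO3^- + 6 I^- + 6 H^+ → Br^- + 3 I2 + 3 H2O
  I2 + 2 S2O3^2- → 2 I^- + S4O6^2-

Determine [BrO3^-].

n(S2O3^2-) = 0.02311 × 0.08887 = 2.054 × 10^-3 mol
n(I2) = n(S2O3^2-)/2 = 1.027 × 10^-3 mol
From the 1:3 ratio, n(BrO3^-) in the aliquot = 1/3 × 1.027 × 10^-3 = 3.423 × 10^-4 mol
[BrO3^-] = 3.423 × 10^-4 / 0.02477 = 0.01382 mol/L

0.01382 M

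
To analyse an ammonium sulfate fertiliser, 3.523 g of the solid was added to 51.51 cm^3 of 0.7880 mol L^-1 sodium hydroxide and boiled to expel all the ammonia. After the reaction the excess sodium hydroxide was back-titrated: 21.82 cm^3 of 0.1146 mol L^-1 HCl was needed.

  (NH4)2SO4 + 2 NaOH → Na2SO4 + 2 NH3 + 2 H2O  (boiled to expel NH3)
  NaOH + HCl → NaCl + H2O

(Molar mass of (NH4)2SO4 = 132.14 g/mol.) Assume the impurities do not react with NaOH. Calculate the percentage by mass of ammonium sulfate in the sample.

71.43 %

n(NaOH) added = 0.05151 × 0.7880 = 0.04059 mol
n(HCl) used in back-titration = 0.02182 × 0.1146 = 2.501 × 10^-3 mol
n(NaOH) left over = 2.501 × 10^-3 mol (1:1 ratio)
n(NaOH) consumed by analyte = 0.04059 − 2.501 × 10^-3 = 0.03809 mol
From the 1:2 ratio, n((NH4)2SO4) = 1/2 × 0.03809 = 0.01904 mol
mass of (NH4)2SO4 = 0.01904 × 132.14 = 2.517 g
% (NH4)2SO4 = 2.517 / 3.523 × 100 = 71.43 %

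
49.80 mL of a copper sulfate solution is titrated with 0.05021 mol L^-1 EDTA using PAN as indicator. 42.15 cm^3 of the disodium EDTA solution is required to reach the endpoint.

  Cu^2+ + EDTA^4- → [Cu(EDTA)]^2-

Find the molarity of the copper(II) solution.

0.04250 mol/L

n(EDTA) = 0.04215 L × 0.05021 mol/L = 2.116 × 10^-3 mol
n(Cu2+) = 2.116 × 10^-3 mol (1:1 mole ratio)
[Cu2+] = 2.116 × 10^-3 mol / 0.04980 L = 0.04250 mol/L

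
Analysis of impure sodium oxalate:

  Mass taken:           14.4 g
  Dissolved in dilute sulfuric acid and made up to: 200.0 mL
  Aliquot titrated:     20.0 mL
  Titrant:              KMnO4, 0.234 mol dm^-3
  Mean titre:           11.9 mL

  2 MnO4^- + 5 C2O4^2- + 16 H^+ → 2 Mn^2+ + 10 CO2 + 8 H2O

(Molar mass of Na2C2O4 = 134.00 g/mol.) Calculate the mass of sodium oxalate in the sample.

9.33 g

n(KMnO4) per titration = 0.0119 × 0.234 = 2.78 × 10^-3 mol
From the 5:2 ratio, n(Na2C2O4) in each aliquot = 5/2 × 2.78 × 10^-3 = 6.96 × 10^-3 mol
n(Na2C2O4) in the whole flask = 6.96 × 10^-3 × 200.0/20.0 = 0.0696 mol
mass of Na2C2O4 = 0.0696 × 134.00 = 9.33 g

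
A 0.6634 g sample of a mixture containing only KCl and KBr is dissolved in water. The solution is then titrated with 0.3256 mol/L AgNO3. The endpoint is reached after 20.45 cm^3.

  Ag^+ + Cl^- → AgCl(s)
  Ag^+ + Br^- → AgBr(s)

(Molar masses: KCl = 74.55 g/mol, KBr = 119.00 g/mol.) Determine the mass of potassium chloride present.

n(AgNO3) = 0.02045 × 0.3256 = 6.659 × 10^-3 mol
Let x = n(KCl), y = n(KBr).
Titrant: 1x + 1y = 6.659 × 10^-3;  mass: 74.55x + 119.00y = 0.6634
Solving, x = 2.901 × 10^-3 mol, y = 3.757 × 10^-3 mol
mass of KCl = 2.901 × 10^-3 × 74.55 = 0.2163 g

0.2163 g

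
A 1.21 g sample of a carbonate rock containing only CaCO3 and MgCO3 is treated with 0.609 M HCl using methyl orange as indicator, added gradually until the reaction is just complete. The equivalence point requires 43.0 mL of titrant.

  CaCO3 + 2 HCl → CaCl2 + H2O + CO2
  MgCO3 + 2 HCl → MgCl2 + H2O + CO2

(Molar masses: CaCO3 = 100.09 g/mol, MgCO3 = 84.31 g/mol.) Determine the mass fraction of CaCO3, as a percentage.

n(HCl) = 0.0430 × 0.609 = 0.0262 mol
Let x = n(CaCO3), y = n(MgCO3).
Titrant: 2x + 2y = 0.0262;  mass: 100.09x + 84.31y = 1.21
Solving, x = 6.72 × 10^-3 mol, y = 6.37 × 10^-3 mol
mass of CaCO3 = 6.72 × 10^-3 × 100.09 = 0.673 g
% CaCO3 = 0.673 / 1.21 × 100 = 55.6 %

55.6 %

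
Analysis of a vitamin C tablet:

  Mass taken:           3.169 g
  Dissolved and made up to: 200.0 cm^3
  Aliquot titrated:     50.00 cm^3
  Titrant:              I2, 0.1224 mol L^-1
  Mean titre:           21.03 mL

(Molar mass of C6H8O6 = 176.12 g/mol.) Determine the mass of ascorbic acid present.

1.813 g

C6H8O6 + I2 → C6H6O6 + 2 HI
n(I2) per titration = 0.02103 × 0.1224 = 2.574 × 10^-3 mol
n(C6H8O6) in each aliquot = 2.574 × 10^-3 mol (1:1 ratio)
n(C6H8O6) in the whole flask = 2.574 × 10^-3 × 200.0/50.00 = 0.01030 mol
mass of C6H8O6 = 0.01030 × 176.12 = 1.813 g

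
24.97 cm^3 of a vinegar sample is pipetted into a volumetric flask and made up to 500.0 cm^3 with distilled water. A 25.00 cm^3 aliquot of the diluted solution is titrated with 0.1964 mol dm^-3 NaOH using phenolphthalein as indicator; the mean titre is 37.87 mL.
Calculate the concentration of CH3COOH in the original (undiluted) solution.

5.957 mol/L

CH3COOH + NaOH → CH3COONa + H2O
n(NaOH) = 0.03787 × 0.1964 = 7.438 × 10^-3 mol
n(CH3COOH) in the aliquot = 7.438 × 10^-3 mol (1:1 ratio)
[CH3COOH]_dilute = 7.438 × 10^-3 / 0.02500 = 0.2975 mol/L
Dilution factor = 500.0 / 24.97 = 20.02
[CH3COOH]_stock = 0.2975 × 20.02 = 5.957 mol/L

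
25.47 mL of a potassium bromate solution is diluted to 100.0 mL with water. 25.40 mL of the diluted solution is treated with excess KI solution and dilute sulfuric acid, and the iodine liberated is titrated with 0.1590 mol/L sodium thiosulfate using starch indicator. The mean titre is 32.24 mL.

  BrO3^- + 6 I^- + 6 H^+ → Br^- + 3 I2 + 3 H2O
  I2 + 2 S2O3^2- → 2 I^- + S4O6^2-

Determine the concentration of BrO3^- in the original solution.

n(S2O3^2-) = 0.03224 × 0.1590 = 5.126 × 10^-3 mol
n(I2) = n(S2O3^2-)/2 = 2.563 × 10^-3 mol
From the 1:3 ratio, n(BrO3^-) in the aliquot = 1/3 × 2.563 × 10^-3 = 8.544 × 10^-4 mol
[BrO3^-]_dilute = 8.544 × 10^-4 / 0.02540 = 0.03364 mol/L
[BrO3^-]_original = 0.03364 × 100.0/25.47 = 0.1321 mol/L

0.1321 mol/L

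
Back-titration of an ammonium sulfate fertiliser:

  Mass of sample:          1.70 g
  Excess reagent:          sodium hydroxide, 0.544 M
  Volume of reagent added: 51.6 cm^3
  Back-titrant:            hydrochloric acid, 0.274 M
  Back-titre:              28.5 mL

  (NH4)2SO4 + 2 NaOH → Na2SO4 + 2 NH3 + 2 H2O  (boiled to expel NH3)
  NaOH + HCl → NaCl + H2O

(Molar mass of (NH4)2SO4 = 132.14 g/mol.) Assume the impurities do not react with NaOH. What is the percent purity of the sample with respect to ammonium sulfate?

n(NaOH) added = 0.0516 × 0.544 = 0.0281 mol
n(HCl) used in back-titration = 0.0285 × 0.274 = 7.81 × 10^-3 mol
n(NaOH) left over = 7.81 × 10^-3 mol (1:1 ratio)
n(NaOH) consumed by analyte = 0.0281 − 7.81 × 10^-3 = 0.0203 mol
From the 1:2 ratio, n((NH4)2SO4) = 1/2 × 0.0203 = 0.0101 mol
mass of (NH4)2SO4 = 0.0101 × 132.14 = 1.34 g
% (NH4)2SO4 = 1.34 / 1.70 × 100 = 78.7 %

78.7 %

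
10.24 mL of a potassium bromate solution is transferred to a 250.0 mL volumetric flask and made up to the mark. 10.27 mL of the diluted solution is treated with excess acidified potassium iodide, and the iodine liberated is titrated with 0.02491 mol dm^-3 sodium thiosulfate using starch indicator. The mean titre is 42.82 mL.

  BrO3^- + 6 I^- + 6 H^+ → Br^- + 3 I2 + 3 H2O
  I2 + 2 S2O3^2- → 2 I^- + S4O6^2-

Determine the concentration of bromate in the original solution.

0.4226 mol/L

n(S2O3^2-) = 0.04282 × 0.02491 = 1.067 × 10^-3 mol
n(I2) = n(S2O3^2-)/2 = 5.333 × 10^-4 mol
From the 1:3 ratio, n(BrO3^-) in the aliquot = 1/3 × 5.333 × 10^-4 = 1.778 × 10^-4 mol
[BrO3^-]_dilute = 1.778 × 10^-4 / 0.01027 = 0.01731 mol/L
[BrO3^-]_original = 0.01731 × 250.0/10.24 = 0.4226 mol/L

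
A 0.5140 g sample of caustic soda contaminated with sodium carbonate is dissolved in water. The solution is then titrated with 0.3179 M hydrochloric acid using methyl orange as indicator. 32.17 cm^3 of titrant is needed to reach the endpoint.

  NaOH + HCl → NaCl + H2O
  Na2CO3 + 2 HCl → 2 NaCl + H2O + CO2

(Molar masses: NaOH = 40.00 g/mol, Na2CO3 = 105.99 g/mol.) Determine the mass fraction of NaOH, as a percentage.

16.75 %

n(HCl) = 0.03217 × 0.3179 = 0.01023 mol
Let x = n(NaOH), y = n(Na2CO3).
Titrant: 1x + 2y = 0.01023;  mass: 40.00x + 105.99y = 0.5140
Solving, x = 2.152 × 10^-3 mol, y = 4.037 × 10^-3 mol
mass of NaOH = 2.152 × 10^-3 × 40.00 = 0.08610 g
% NaOH = 0.08610 / 0.5140 × 100 = 16.75 %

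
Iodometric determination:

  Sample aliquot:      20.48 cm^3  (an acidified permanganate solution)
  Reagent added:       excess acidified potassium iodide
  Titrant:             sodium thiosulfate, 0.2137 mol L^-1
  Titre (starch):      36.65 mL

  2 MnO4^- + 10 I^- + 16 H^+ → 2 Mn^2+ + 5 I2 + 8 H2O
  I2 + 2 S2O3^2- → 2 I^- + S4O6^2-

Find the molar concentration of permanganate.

0.07649 mol/L

n(S2O3^2-) = 0.03665 × 0.2137 = 7.832 × 10^-3 mol
n(I2) = n(S2O3^2-)/2 = 3.916 × 10^-3 mol
From the 2:5 ratio, n(MnO4^-) in the aliquot = 2/5 × 3.916 × 10^-3 = 1.566 × 10^-3 mol
[MnO4^-] = 1.566 × 10^-3 / 0.02048 = 0.07649 mol/L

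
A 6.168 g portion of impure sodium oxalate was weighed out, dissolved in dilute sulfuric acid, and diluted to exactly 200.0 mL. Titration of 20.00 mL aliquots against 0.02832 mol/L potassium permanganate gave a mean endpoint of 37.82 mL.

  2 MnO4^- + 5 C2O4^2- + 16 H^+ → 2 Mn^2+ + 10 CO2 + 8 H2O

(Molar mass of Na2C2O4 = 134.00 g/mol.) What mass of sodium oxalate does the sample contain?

3.588 g

n(KMnO4) per titration = 0.03782 × 0.02832 = 1.071 × 10^-3 mol
From the 5:2 ratio, n(Na2C2O4) in each aliquot = 5/2 × 1.071 × 10^-3 = 2.678 × 10^-3 mol
n(Na2C2O4) in the whole flask = 2.678 × 10^-3 × 200.0/20.00 = 0.02678 mol
mass of Na2C2O4 = 0.02678 × 134.00 = 3.588 g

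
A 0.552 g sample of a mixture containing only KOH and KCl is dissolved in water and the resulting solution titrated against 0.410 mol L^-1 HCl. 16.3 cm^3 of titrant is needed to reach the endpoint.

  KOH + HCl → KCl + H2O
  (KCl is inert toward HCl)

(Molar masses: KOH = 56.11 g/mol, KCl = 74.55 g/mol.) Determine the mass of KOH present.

n(HCl) = 0.0163 × 0.410 = 6.68 × 10^-3 mol
Let x = n(KOH), y = n(KCl).
Titrant: 1x = 6.68 × 10^-3;  mass: 56.11x + 74.55y = 0.552
Solving, x = 6.68 × 10^-3 mol, y = 2.37 × 10^-3 mol
mass of KOH = 6.68 × 10^-3 × 56.11 = 0.375 g

0.375 g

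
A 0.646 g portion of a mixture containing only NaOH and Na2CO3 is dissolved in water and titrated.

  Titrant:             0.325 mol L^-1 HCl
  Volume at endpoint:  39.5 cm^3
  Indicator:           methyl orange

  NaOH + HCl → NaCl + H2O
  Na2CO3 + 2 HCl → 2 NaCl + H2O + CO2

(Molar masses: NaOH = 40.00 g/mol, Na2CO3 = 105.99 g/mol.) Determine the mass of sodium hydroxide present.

0.106 g

n(HCl) = 0.0395 × 0.325 = 0.0128 mol
Let x = n(NaOH), y = n(Na2CO3).
Titrant: 1x + 2y = 0.0128;  mass: 40.00x + 105.99y = 0.646
Solving, x = 2.64 × 10^-3 mol, y = 5.10 × 10^-3 mol
mass of NaOH = 2.64 × 10^-3 × 40.00 = 0.106 g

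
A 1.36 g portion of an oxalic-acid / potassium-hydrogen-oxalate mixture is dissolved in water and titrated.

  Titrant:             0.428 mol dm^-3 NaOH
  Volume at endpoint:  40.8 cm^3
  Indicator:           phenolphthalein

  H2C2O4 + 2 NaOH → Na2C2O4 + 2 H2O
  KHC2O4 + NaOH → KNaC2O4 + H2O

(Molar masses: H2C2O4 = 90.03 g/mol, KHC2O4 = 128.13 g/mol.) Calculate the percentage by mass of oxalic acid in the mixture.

n(NaOH) = 0.0408 × 0.428 = 0.0175 mol
Let x = n(H2C2O4), y = n(KHC2O4).
Titrant: 2x + 1y = 0.0175;  mass: 90.03x + 128.13y = 1.36
Solving, x = 5.28 × 10^-3 mol, y = 6.91 × 10^-3 mol
mass of H2C2O4 = 5.28 × 10^-3 × 90.03 = 0.475 g
% H2C2O4 = 0.475 / 1.36 × 100 = 34.9 %

34.9 %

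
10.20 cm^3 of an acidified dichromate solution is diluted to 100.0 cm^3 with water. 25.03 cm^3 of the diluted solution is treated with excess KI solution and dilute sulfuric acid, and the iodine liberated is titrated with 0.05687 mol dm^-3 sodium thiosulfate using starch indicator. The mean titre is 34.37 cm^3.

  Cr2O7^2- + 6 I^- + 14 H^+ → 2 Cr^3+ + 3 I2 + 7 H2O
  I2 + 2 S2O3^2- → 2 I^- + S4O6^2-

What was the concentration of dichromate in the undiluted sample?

n(S2O3^2-) = 0.03437 × 0.05687 = 1.955 × 10^-3 mol
n(I2) = n(S2O3^2-)/2 = 9.773 × 10^-4 mol
From the 1:3 ratio, n(Cr2O7^2-) in the aliquot = 1/3 × 9.773 × 10^-4 = 3.258 × 10^-4 mol
[Cr2O7^2-]_dilute = 3.258 × 10^-4 / 0.02503 = 0.01302 mol/L
[Cr2O7^2-]_original = 0.01302 × 100.0/10.20 = 0.1276 mol/L

0.1276 mol/L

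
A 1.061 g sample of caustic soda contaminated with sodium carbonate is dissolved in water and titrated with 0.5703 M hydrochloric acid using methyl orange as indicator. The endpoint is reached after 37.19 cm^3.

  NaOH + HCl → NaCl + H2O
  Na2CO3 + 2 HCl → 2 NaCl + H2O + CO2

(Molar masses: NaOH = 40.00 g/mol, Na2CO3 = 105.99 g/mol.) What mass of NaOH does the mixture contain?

0.1939 g

n(HCl) = 0.03719 × 0.5703 = 0.02121 mol
Let x = n(NaOH), y = n(Na2CO3).
Titrant: 1x + 2y = 0.02121;  mass: 40.00x + 105.99y = 1.061
Solving, x = 4.848 × 10^-3 mol, y = 8.181 × 10^-3 mol
mass of NaOH = 4.848 × 10^-3 × 40.00 = 0.1939 g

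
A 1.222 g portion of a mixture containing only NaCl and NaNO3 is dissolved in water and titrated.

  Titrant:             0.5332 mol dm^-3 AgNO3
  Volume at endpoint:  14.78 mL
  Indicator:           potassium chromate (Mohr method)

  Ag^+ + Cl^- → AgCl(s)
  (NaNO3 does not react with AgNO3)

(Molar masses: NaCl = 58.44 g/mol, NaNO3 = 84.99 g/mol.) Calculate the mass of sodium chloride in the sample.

n(AgNO3) = 0.01478 × 0.5332 = 7.881 × 10^-3 mol
Let x = n(NaCl), y = n(NaNO3).
Titrant: 1x = 7.881 × 10^-3;  mass: 58.44x + 84.99y = 1.222
Solving, x = 7.881 × 10^-3 mol, y = 8.959 × 10^-3 mol
mass of NaCl = 7.881 × 10^-3 × 58.44 = 0.4605 g

0.4605 g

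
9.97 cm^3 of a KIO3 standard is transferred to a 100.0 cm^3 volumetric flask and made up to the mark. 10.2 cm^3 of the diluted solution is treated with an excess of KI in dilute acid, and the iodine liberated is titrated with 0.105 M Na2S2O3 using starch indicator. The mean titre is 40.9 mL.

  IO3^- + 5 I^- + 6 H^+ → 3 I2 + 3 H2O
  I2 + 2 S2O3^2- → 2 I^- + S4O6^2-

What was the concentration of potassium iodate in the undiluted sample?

n(S2O3^2-) = 0.0409 × 0.105 = 4.29 × 10^-3 mol
n(I2) = n(S2O3^2-)/2 = 2.15 × 10^-3 mol
From the 1:3 ratio, n(IO3^-) in the aliquot = 1/3 × 2.15 × 10^-3 = 7.16 × 10^-4 mol
[IO3^-]_dilute = 7.16 × 10^-4 / 0.0102 = 0.0702 mol/L
[IO3^-]_original = 0.0702 × 100.0/9.97 = 0.704 mol/L

0.704 M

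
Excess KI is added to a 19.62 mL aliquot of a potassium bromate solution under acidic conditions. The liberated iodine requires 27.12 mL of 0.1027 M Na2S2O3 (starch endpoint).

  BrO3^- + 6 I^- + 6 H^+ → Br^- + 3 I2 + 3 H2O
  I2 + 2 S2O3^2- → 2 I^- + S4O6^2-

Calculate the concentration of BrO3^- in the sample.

n(S2O3^2-) = 0.02712 × 0.1027 = 2.785 × 10^-3 mol
n(I2) = n(S2O3^2-)/2 = 1.393 × 10^-3 mol
From the 1:3 ratio, n(BrO3^-) in the aliquot = 1/3 × 1.393 × 10^-3 = 4.642 × 10^-4 mol
[BrO3^-] = 4.642 × 10^-4 / 0.01962 = 0.02366 mol/L

0.02366 M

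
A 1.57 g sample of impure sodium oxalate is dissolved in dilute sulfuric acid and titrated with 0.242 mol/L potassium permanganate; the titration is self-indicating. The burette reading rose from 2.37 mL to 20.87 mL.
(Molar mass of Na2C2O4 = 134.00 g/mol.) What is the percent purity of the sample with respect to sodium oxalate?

95.5 %

2 MnO4^- + 5 C2O4^2- + 16 H^+ → 2 Mn^2+ + 10 CO2 + 8 H2O
n(KMnO4) = 0.0185 L × 0.242 mol/L = 4.48 × 10^-3 mol
From the 5:2 ratio, n(Na2C2O4) = 5/2 × 4.48 × 10^-3 = 0.0112 mol
mass of Na2C2O4 = 0.0112 × 134.00 g/mol = 1.50 g
% Na2C2O4 = 1.50 / 1.57 × 100 = 95.5 %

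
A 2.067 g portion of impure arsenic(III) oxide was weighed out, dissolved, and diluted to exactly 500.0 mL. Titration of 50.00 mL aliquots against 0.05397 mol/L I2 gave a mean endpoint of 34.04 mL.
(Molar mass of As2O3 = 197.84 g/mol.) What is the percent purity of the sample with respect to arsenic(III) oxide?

As2O3 + 2 I2 + 2 H2O → As2O5 + 4 HI
n(I2) per titration = 0.03404 × 0.05397 = 1.837 × 10^-3 mol
From the 1:2 ratio, n(As2O3) in each aliquot = 1/2 × 1.837 × 10^-3 = 9.186 × 10^-4 mol
n(As2O3) in the whole flask = 9.186 × 10^-4 × 500.0/50.00 = 9.186 × 10^-3 mol
mass of As2O3 = 9.186 × 10^-3 × 197.84 = 1.817 g
% As2O3 = 1.817 / 2.067 × 100 = 87.92 %

87.92 %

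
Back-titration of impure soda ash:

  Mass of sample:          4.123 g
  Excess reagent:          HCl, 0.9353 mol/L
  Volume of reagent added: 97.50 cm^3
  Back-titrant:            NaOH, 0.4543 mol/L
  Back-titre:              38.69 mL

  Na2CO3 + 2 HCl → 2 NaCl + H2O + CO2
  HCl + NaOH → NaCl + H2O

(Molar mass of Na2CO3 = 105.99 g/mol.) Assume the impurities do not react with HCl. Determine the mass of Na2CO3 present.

3.901 g

n(HCl) added = 0.09750 × 0.9353 = 0.09119 mol
n(NaOH) used in back-titration = 0.03869 × 0.4543 = 0.01758 mol
n(HCl) left over = 0.01758 mol (1:1 ratio)
n(HCl) consumed by analyte = 0.09119 − 0.01758 = 0.07361 mol
From the 1:2 ratio, n(Na2CO3) = 1/2 × 0.07361 = 0.03681 mol
mass of Na2CO3 = 0.03681 × 105.99 = 3.901 g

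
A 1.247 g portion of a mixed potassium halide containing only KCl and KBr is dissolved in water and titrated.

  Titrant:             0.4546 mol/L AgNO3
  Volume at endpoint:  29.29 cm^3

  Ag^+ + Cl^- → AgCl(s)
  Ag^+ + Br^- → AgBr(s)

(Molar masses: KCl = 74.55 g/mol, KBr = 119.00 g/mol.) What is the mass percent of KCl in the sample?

45.39 %

n(AgNO3) = 0.02929 × 0.4546 = 0.01332 mol
Let x = n(KCl), y = n(KBr).
Titrant: 1x + 1y = 0.01332;  mass: 74.55x + 119.00y = 1.247
Solving, x = 7.593 × 10^-3 mol, y = 5.722 × 10^-3 mol
mass of KCl = 7.593 × 10^-3 × 74.55 = 0.5661 g
% KCl = 0.5661 / 1.247 × 100 = 45.39 %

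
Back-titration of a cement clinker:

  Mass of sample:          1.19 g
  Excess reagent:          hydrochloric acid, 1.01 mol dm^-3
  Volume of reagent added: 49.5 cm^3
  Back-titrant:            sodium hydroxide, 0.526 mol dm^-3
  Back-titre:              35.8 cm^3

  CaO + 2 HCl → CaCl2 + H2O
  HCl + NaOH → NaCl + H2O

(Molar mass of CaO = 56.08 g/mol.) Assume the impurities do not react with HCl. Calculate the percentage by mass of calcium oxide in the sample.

n(HCl) added = 0.0495 × 1.01 = 0.0500 mol
n(NaOH) used in back-titration = 0.0358 × 0.526 = 0.0188 mol
n(HCl) left over = 0.0188 mol (1:1 ratio)
n(HCl) consumed by analyte = 0.0500 − 0.0188 = 0.0312 mol
From the 1:2 ratio, n(CaO) = 1/2 × 0.0312 = 0.0156 mol
mass of CaO = 0.0156 × 56.08 = 0.874 g
% CaO = 0.874 / 1.19 × 100 = 73.4 %

73.4 %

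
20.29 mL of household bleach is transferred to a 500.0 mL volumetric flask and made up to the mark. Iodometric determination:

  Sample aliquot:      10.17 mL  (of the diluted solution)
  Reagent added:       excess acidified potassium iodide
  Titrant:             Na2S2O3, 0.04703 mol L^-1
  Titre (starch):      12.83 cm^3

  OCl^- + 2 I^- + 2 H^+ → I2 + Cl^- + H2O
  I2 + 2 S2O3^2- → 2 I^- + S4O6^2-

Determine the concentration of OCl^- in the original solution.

n(S2O3^2-) = 0.01283 × 0.04703 = 6.034 × 10^-4 mol
n(I2) = n(S2O3^2-)/2 = 3.017 × 10^-4 mol
n(OCl^-) in the aliquot = 3.017 × 10^-4 mol (1:1 ratio)
[OCl^-]_dilute = 3.017 × 10^-4 / 0.01017 = 0.02967 mol/L
[OCl^-]_original = 0.02967 × 500.0/20.29 = 0.7310 mol/L

0.7310 mol/L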